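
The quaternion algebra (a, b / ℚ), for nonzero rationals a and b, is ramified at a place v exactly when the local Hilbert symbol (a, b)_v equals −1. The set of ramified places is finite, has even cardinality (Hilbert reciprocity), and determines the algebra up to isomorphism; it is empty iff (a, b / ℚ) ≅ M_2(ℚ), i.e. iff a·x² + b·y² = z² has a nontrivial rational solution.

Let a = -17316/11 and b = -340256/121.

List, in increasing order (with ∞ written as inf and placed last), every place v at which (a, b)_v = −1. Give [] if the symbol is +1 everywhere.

(a, b) ≡ (-5291, -434) mod (ℚ^×)²; places V = {2, 3, 7, 11, 13, 31, 37, ∞}.
(a,b)_3: α=2, u≡1; β=0, v≡1 (mod 3); (1|3)=+1, (1|3)=+1; sign (−1)^0·+1^0·+1^2 = +1.
(a,b)_7: α=0, u≡4; β=3, v≡1 (mod 7); (4|7)=+1, (1|7)=+1; sign (−1)^0·+1^3·+1^0 = +1.
(a,b)_2: α=2, β=5; u≡5, v≡7 (mod 8); ε(u)ε(v)=0·1, αω(v)=2·0, βω(u)=5·1; sum ≡ 1  ⇒  -1.
(a,b)_31: α=0, u≡4; β=1, v≡11 (mod 31); (4|31)=+1, (11|31)=-1; sign (−1)^0·+1^1·-1^0 = +1.
(a,b)_11: α=-1, u≡9; β=-2, v≡7 (mod 11); (9|11)=+1, (7|11)=-1; sign (−1)^0·+1^-2·-1^-1 = -1.
(a,b)_37: α=1, u≡18; β=0, v≡7 (mod 37); (18|37)=-1, (7|37)=+1; sign (−1)^0·-1^0·+1^1 = +1.
(a,b)_∞: sgn(-5291)=−, sgn(-434)=−, so -1.
(a,b)_13: α=1, u≡3; β=0, v≡8 (mod 13); (3|13)=+1, (8|13)=-1; sign (−1)^0·+1^0·-1^1 = -1.
(-5291, -434 / ℚ) ramifies at {2, 11, 13, ∞}: a division algebra.

[2, 11, 13, inf]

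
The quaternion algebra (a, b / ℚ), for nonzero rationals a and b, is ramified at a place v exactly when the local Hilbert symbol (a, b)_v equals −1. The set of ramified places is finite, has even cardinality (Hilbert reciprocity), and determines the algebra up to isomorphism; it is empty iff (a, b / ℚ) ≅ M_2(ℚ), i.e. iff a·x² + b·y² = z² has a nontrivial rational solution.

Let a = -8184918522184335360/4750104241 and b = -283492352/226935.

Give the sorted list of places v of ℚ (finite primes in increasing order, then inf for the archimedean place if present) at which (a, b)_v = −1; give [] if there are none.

Mod squares: a ≡ -165, b ≡ -2145. Check v ∈ {∞, 2, 3, 5, 11, 13, 41}.
v=2: v_2(a)=20, v_2(b)=14; units ≡ 3, 7 (mod 8); ε·ε+αω+βω = 1·1+20·0+14·1 ≡ 1  ⇒  (a,b)_2 = -1.
v=3: a=3^5·(≡2), b=3^-3·(≡2) mod 3; (2|3)=-1, (2|3)=-1; (−1)^{5·-3·1}·(-1)^-3·(-1)^5 = -1.
v=41: a=41^-6·(≡37), b=41^-2·(≡15) mod 41; (37|41)=+1, (15|41)=-1; (−1)^{-6·-2·20}·(+1)^-2·(-1)^-6 = +1.
v=13: a=13^6·(≡10), b=13^1·(≡12) mod 13; (10|13)=+1, (12|13)=+1; (−1)^{6·1·6}·(+1)^1·(+1)^6 = +1.
v=∞: -165 < 0 and -2145 < 0  ⇒  (a,b)_∞ = -1.
v=11: a=11^3·(≡7), b=11^3·(≡9) mod 11; (7|11)=-1, (9|11)=+1; (−1)^{3·3·5}·(-1)^3·(+1)^3 = +1.
v=5: a=5^1·(≡3), b=5^-1·(≡4) mod 5; (3|5)=-1, (4|5)=+1; (−1)^{1·-1·2}·(-1)^-1·(+1)^1 = -1.
|Ram(-165, -2145)| = 4, even; anisotropic at {2, 3, 5, ∞}.

[2, 3, 5, inf]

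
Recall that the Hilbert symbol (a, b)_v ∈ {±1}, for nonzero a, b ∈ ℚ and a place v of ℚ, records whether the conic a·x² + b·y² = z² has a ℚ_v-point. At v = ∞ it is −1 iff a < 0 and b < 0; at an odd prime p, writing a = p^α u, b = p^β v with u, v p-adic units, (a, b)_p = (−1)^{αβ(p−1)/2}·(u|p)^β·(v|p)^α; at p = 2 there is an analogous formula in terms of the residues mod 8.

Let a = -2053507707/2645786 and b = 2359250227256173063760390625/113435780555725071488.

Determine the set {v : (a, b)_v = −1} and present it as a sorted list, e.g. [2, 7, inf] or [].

[5, 13]

(a, b) ≡ (-78, 130) mod (ℚ^×)²; places V = {2, 3, 5, 7, 11, 13, 17, 19, 29, ∞}.
(a,b)_2: α=-1, β=-7; u≡1, v≡1 (mod 8); ε(u)ε(v)=0·0, αω(v)=-1·0, βω(u)=-7·0; sum ≡ 0  ⇒  +1.
(a,b)_17: α=2, u≡10; β=2, v≡3 (mod 17); (10|17)=-1, (3|17)=-1; sign (−1)^0·-1^2·-1^2 = +1.
(a,b)_29: α=-2, u≡5; β=-8, v≡18 (mod 29); (5|29)=+1, (18|29)=-1; sign (−1)^0·+1^-8·-1^-2 = +1.
(a,b)_19: α=2, u≡17; β=6, v≡6 (mod 19); (17|19)=+1, (6|19)=+1; sign (−1)^0·+1^6·+1^2 = +1.
(a,b)_11: α=-2, u≡10; β=-6, v≡9 (mod 11); (10|11)=-1, (9|11)=+1; sign (−1)^0·-1^-6·+1^-2 = +1.
(a,b)_7: α=0, u≡5; β=2, v≡4 (mod 7); (5|7)=-1, (4|7)=+1; sign (−1)^0·-1^2·+1^0 = +1.
(a,b)_∞: sgn(-78)=−, sgn(130)=+, so +1.
(a,b)_5: α=0, u≡3; β=7, v≡1 (mod 5); (3|5)=-1, (1|5)=+1; sign (−1)^0·-1^7·+1^0 = -1.
(a,b)_13: α=-1, u≡5; β=1, v≡10 (mod 13); (5|13)=-1, (10|13)=+1; sign (−1)^0·-1^1·+1^-1 = -1.
(a,b)_3: α=9, u≡1; β=20, v≡1 (mod 3); (1|3)=+1, (1|3)=+1; sign (−1)^0·+1^20·+1^9 = +1.
(-78, 130 / ℚ) ramifies at {5, 13}: a division algebra.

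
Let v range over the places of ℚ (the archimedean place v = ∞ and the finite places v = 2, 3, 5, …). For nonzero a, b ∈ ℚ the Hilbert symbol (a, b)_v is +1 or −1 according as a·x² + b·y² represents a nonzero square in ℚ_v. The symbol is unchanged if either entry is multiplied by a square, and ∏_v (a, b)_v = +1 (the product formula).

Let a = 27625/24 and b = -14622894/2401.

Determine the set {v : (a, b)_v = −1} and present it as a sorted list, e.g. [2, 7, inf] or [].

Mod squares: a ≡ 6630, b ≡ -9614. Check v ∈ {∞, 2, 3, 5, 7, 11, 13, 17, 19, 23}.
v=13: a=13^1·(≡10), b=13^2·(≡6) mod 13; (10|13)=+1, (6|13)=-1; (−1)^{1·2·6}·(+1)^2·(-1)^1 = -1.
v=11: a=11^0·(≡2), b=11^1·(≡6) mod 11; (2|11)=-1, (6|11)=-1; (−1)^{0·1·5}·(-1)^1·(-1)^0 = -1.
v=2: v_2(a)=-3, v_2(b)=1; units ≡ 3, 1 (mod 8); ε·ε+αω+βω = 1·0+-3·0+1·1 ≡ 1  ⇒  (a,b)_2 = -1.
v=17: a=17^1·(≡16), b=17^0·(≡16) mod 17; (16|17)=+1, (16|17)=+1; (−1)^{1·0·8}·(+1)^0·(+1)^1 = +1.
v=19: a=19^0·(≡15), b=19^1·(≡1) mod 19; (15|19)=-1, (1|19)=+1; (−1)^{0·1·9}·(-1)^1·(+1)^0 = -1.
v=23: a=23^0·(≡2), b=23^1·(≡14) mod 23; (2|23)=+1, (14|23)=-1; (−1)^{0·1·11}·(+1)^1·(-1)^0 = +1.
v=5: a=5^3·(≡4), b=5^0·(≡1) mod 5; (4|5)=+1, (1|5)=+1; (−1)^{3·0·2}·(+1)^0·(+1)^3 = +1.
v=∞: 6630 > 0 and -9614 < 0  ⇒  (a,b)_∞ = +1.
v=3: a=3^-1·(≡2), b=3^2·(≡1) mod 3; (2|3)=-1, (1|3)=+1; (−1)^{-1·2·1}·(-1)^2·(+1)^-1 = +1.
v=7: a=7^0·(≡1), b=7^-4·(≡1) mod 7; (1|7)=+1, (1|7)=+1; (−1)^{0·-4·3}·(+1)^-4·(+1)^0 = +1.
|Ram(6630, -9614)| = 4, even; anisotropic at {2, 11, 13, 19}.

[2, 11, 13, 19]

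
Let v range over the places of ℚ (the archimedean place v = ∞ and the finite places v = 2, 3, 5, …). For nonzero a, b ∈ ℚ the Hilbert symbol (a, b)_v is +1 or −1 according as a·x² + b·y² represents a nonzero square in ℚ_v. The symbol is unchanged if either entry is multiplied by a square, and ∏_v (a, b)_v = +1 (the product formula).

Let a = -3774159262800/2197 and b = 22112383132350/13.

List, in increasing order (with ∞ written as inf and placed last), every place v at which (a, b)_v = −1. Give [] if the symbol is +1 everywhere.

(a, b) ≡ (-466089, 49062) mod (ℚ^×)²; places V = {2, 3, 5, 7, 13, 17, 19, 37, ∞}.
(a,b)_19: α=3, u≡6; β=0, v≡4 (mod 19); (6|19)=+1, (4|19)=+1; sign (−1)^0·+1^0·+1^3 = +1.
(a,b)_∞: sgn(-466089)=−, sgn(49062)=+, so +1.
(a,b)_37: α=1, u≡32; β=1, v≡24 (mod 37); (32|37)=-1, (24|37)=-1; sign (−1)^0·-1^1·-1^1 = +1.
(a,b)_17: α=1, u≡1; β=1, v≡8 (mod 17); (1|17)=+1, (8|17)=+1; sign (−1)^0·+1^1·+1^1 = +1.
(a,b)_2: α=4, β=1; u≡7, v≡3 (mod 8); ε(u)ε(v)=1·1, αω(v)=4·1, βω(u)=1·0; sum ≡ 1  ⇒  -1.
(a,b)_13: α=-3, u≡9; β=-1, v≡4 (mod 13); (9|13)=+1, (4|13)=+1; sign (−1)^0·+1^-1·+1^-3 = +1.
(a,b)_3: α=7, u≡1; β=15, v≡1 (mod 3); (1|3)=+1, (1|3)=+1; sign (−1)^1·+1^15·+1^7 = -1.
(a,b)_7: α=0, u≡3; β=2, v≡6 (mod 7); (3|7)=-1, (6|7)=-1; sign (−1)^0·-1^2·-1^0 = +1.
(a,b)_5: α=2, u≡4; β=2, v≡3 (mod 5); (4|5)=+1, (3|5)=-1; sign (−1)^0·+1^2·-1^2 = +1.
(-466089, 49062 / ℚ) ramifies at {2, 3}: a division algebra.

[2, 3]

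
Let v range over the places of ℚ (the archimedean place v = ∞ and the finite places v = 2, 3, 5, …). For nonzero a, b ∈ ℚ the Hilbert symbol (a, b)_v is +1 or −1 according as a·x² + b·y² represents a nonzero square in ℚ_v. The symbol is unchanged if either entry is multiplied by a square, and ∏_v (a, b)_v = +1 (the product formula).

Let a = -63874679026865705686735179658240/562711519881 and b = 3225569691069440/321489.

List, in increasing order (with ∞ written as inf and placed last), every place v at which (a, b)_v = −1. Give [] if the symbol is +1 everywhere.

Mod squares: a ≡ -85, b ≡ 154040315. Check v ∈ {∞, 2, 3, 5, 7, 11, 13, 17, 19, 23, 29, 43}.
v=13: a=13^6·(≡6), b=13^3·(≡11) mod 13; (6|13)=-1, (11|13)=-1; (−1)^{6·3·6}·(-1)^3·(-1)^6 = -1.
v=7: a=7^-6·(≡3), b=7^-2·(≡4) mod 7; (3|7)=-1, (4|7)=+1; (−1)^{-6·-2·3}·(-1)^-2·(+1)^-6 = +1.
v=11: a=11^6·(≡3), b=11^3·(≡3) mod 11; (3|11)=+1, (3|11)=+1; (−1)^{6·3·5}·(+1)^3·(+1)^6 = +1.
v=19: a=19^2·(≡2), b=19^1·(≡9) mod 19; (2|19)=-1, (9|19)=+1; (−1)^{2·1·9}·(-1)^1·(+1)^2 = -1.
v=29: a=29^2·(≡2), b=29^1·(≡12) mod 29; (2|29)=-1, (12|29)=-1; (−1)^{2·1·14}·(-1)^1·(-1)^2 = -1.
v=23: a=23^2·(≡15), b=23^1·(≡16) mod 23; (15|23)=-1, (16|23)=+1; (−1)^{2·1·11}·(-1)^1·(+1)^2 = -1.
v=17: a=17^3·(≡10), b=17^1·(≡2) mod 17; (10|17)=-1, (2|17)=+1; (−1)^{3·1·8}·(-1)^1·(+1)^3 = -1.
v=∞: -85 < 0 and 154040315 > 0  ⇒  (a,b)_∞ = +1.
v=43: a=43^2·(≡23), b=43^0·(≡12) mod 43; (23|43)=+1, (12|43)=-1; (−1)^{2·0·21}·(+1)^0·(-1)^2 = +1.
v=3: a=3^-14·(≡2), b=3^-8·(≡2) mod 3; (2|3)=-1, (2|3)=-1; (−1)^{-14·-8·1}·(-1)^-8·(-1)^-14 = +1.
v=5: a=5^1·(≡2), b=5^1·(≡2) mod 5; (2|5)=-1, (2|5)=-1; (−1)^{1·1·2}·(-1)^1·(-1)^1 = +1.
v=2: v_2(a)=10, v_2(b)=10; units ≡ 3, 3 (mod 8); ε·ε+αω+βω = 1·1+10·1+10·1 ≡ 1  ⇒  (a,b)_2 = -1.
(-85, 154040315 / ℚ) ramifies at {2, 13, 17, 19, 23, 29}: a division algebra.

[2, 13, 17, 19, 23, 29]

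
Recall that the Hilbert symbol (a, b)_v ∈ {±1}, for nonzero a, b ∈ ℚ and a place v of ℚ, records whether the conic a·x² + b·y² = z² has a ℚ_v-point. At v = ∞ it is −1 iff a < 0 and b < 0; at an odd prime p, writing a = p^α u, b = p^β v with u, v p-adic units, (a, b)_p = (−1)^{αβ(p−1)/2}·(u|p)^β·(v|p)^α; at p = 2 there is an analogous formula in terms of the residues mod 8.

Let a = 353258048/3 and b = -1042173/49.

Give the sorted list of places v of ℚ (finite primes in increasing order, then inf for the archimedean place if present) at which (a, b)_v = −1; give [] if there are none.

[2, 3, 13, 29]

Mod squares: a ≡ 1131, b ≡ -957. Check v ∈ {∞, 2, 3, 7, 11, 13, 29}.
v=2: v_2(a)=6, v_2(b)=0; units ≡ 3, 3 (mod 8); ε·ε+αω+βω = 1·1+6·1+0·1 ≡ 1  ⇒  (a,b)_2 = -1.
v=13: a=13^1·(≡10), b=13^0·(≡5) mod 13; (10|13)=+1, (5|13)=-1; (−1)^{1·0·6}·(+1)^0·(-1)^1 = -1.
v=11: a=11^4·(≡9), b=11^3·(≡4) mod 11; (9|11)=+1, (4|11)=+1; (−1)^{4·3·5}·(+1)^3·(+1)^4 = +1.
v=29: a=29^1·(≡12), b=29^1·(≡20) mod 29; (12|29)=-1, (20|29)=+1; (−1)^{1·1·14}·(-1)^1·(+1)^1 = -1.
v=∞: 1131 > 0 and -957 < 0  ⇒  (a,b)_∞ = +1.
v=3: a=3^-1·(≡2), b=3^3·(≡2) mod 3; (2|3)=-1, (2|3)=-1; (−1)^{-1·3·1}·(-1)^3·(-1)^-1 = -1.
v=7: a=7^0·(≡1), b=7^-2·(≡1) mod 7; (1|7)=+1, (1|7)=+1; (−1)^{0·-2·3}·(+1)^-2·(+1)^0 = +1.
|Ram(1131, -957)| = 4, even; anisotropic at {2, 3, 13, 29}.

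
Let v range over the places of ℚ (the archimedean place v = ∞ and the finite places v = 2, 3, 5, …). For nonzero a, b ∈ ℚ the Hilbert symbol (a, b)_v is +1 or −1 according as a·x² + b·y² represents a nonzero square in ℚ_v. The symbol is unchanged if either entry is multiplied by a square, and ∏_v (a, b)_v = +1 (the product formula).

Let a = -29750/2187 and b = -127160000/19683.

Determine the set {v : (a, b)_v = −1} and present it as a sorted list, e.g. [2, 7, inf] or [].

Mod squares: a ≡ -3570, b ≡ -33. Check v ∈ {∞, 2, 3, 5, 7, 11, 17}.
v=2: v_2(a)=1, v_2(b)=6; units ≡ 7, 7 (mod 8); ε·ε+αω+βω = 1·1+1·0+6·0 ≡ 1  ⇒  (a,b)_2 = -1.
v=5: a=5^3·(≡1), b=5^4·(≡3) mod 5; (1|5)=+1, (3|5)=-1; (−1)^{3·4·2}·(+1)^4·(-1)^3 = -1.
v=11: a=11^0·(≡3), b=11^1·(≡8) mod 11; (3|11)=+1, (8|11)=-1; (−1)^{0·1·5}·(+1)^1·(-1)^0 = +1.
v=7: a=7^1·(≡2), b=7^0·(≡2) mod 7; (2|7)=+1, (2|7)=+1; (−1)^{1·0·3}·(+1)^0·(+1)^1 = +1.
v=∞: -3570 < 0 and -33 < 0  ⇒  (a,b)_∞ = -1.
v=3: a=3^-7·(≡1), b=3^-9·(≡1) mod 3; (1|3)=+1, (1|3)=+1; (−1)^{-7·-9·1}·(+1)^-9·(+1)^-7 = -1.
v=17: a=17^1·(≡14), b=17^2·(≡2) mod 17; (14|17)=-1, (2|17)=+1; (−1)^{1·2·8}·(-1)^2·(+1)^1 = +1.
|Ram(-3570, -33)| = 4, even; anisotropic at {2, 3, 5, ∞}.

[2, 3, 5, inf]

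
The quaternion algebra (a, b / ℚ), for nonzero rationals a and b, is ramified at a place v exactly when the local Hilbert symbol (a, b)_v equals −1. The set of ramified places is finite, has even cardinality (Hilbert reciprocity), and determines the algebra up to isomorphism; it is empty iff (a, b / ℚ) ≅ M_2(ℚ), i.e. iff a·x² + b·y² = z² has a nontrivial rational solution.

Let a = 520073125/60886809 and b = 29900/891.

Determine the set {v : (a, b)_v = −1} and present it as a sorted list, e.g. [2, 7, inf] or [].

[11, 13]

(a, b) ≡ (13, 3289) mod (ℚ^×)²; places V = {2, 3, 5, 11, 13, 17, 23, ∞}.
(a,b)_5: α=4, u≡3; β=2, v≡1 (mod 5); (3|5)=-1, (1|5)=+1; sign (−1)^0·-1^2·+1^4 = +1.
(a,b)_13: α=1, u≡4; β=1, v≡11 (mod 13); (4|13)=+1, (11|13)=-1; sign (−1)^0·+1^1·-1^1 = -1.
(a,b)_11: α=2, u≡8; β=-1, v≡6 (mod 11); (8|11)=-1, (6|11)=-1; sign (−1)^0·-1^-1·-1^2 = -1.
(a,b)_∞: sgn(13)=+, sgn(3289)=+, so +1.
(a,b)_23: α=2, u≡1; β=1, v≡21 (mod 23); (1|23)=+1, (21|23)=-1; sign (−1)^0·+1^1·-1^2 = +1.
(a,b)_17: α=-4, u≡2; β=0, v≡2 (mod 17); (2|17)=+1, (2|17)=+1; sign (−1)^0·+1^0·+1^-4 = +1.
(a,b)_3: α=-6, u≡1; β=-4, v≡1 (mod 3); (1|3)=+1, (1|3)=+1; sign (−1)^0·+1^-4·+1^-6 = +1.
(a,b)_2: α=0, β=2; u≡5, v≡1 (mod 8); ε(u)ε(v)=0·0, αω(v)=0·0, βω(u)=2·1; sum ≡ 0  ⇒  +1.
Ram(13, 3289) = {11, 13}; no ℚ_11-point on the conic.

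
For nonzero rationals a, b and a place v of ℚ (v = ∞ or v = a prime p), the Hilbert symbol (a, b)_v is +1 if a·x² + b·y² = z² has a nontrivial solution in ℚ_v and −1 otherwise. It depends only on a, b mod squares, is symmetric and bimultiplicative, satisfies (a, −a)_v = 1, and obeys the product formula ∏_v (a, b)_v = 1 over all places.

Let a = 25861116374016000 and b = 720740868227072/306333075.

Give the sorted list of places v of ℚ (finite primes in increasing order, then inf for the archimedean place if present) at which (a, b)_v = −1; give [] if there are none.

[2, 3, 7, 17]

(a, b) ≡ (510, 231) mod (ℚ^×)²; places V = {2, 3, 5, 7, 11, 17, 19, 37, 43, 47, ∞}.
(a,b)_17: α=5, u≡8; β=2, v≡14 (mod 17); (8|17)=+1, (14|17)=-1; sign (−1)^0·+1^2·-1^5 = -1.
(a,b)_11: α=2, u≡4; β=1, v≡6 (mod 11); (4|11)=+1, (6|11)=-1; sign (−1)^0·+1^1·-1^2 = +1.
(a,b)_7: α=2, u≡3; β=1, v≡3 (mod 7); (3|7)=-1, (3|7)=-1; sign (−1)^0·-1^1·-1^2 = -1.
(a,b)_∞: sgn(510)=+, sgn(231)=+, so +1.
(a,b)_5: α=3, u≡3; β=-2, v≡4 (mod 5); (3|5)=-1, (4|5)=+1; sign (−1)^0·-1^-2·+1^3 = +1.
(a,b)_19: α=0, u≡5; β=2, v≡12 (mod 19); (5|19)=+1, (12|19)=-1; sign (−1)^0·+1^2·-1^0 = +1.
(a,b)_47: α=0, u≡5; β=-2, v≡22 (mod 47); (5|47)=-1, (22|47)=-1; sign (−1)^0·-1^-2·-1^0 = +1.
(a,b)_2: α=13, β=16; u≡7, v≡7 (mod 8); ε(u)ε(v)=1·1, αω(v)=13·0, βω(u)=16·0; sum ≡ 1  ⇒  -1.
(a,b)_3: α=1, u≡2; β=-1, v≡2 (mod 3); (2|3)=-1, (2|3)=-1; sign (−1)^1·-1^-1·-1^1 = -1.
(a,b)_43: α=0, u≡39; β=-2, v≡38 (mod 43); (39|43)=-1, (38|43)=+1; sign (−1)^0·-1^-2·+1^0 = +1.
(a,b)_37: α=0, u≡23; β=2, v≡10 (mod 37); (23|37)=-1, (10|37)=+1; sign (−1)^0·-1^2·+1^0 = +1.
|Ram(510, 231)| = 4, even; anisotropic at {2, 3, 7, 17}.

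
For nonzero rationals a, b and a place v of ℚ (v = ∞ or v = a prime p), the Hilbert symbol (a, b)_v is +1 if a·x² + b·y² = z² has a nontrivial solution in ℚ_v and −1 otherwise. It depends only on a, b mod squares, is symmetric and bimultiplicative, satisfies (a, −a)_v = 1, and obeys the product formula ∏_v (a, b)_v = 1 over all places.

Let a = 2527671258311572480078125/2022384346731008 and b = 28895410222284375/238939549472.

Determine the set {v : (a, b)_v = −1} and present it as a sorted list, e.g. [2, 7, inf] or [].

[2, 3, 5, 7]

(a, b) ≡ (42, 110) mod (ℚ^×)²; places V = {2, 3, 5, 7, 11, 13, 17, 23, 29, 31, ∞}.
(a,b)_2: α=-9, β=-5; u≡5, v≡7 (mod 8); ε(u)ε(v)=0·1, αω(v)=-9·0, βω(u)=-5·1; sum ≡ 1  ⇒  -1.
(a,b)_29: α=2, u≡4; β=0, v≡4 (mod 29); (4|29)=+1, (4|29)=+1; sign (−1)^0·+1^0·+1^2 = +1.
(a,b)_17: α=-4, u≡4; β=-4, v≡2 (mod 17); (4|17)=+1, (2|17)=+1; sign (−1)^0·+1^-4·+1^-4 = +1.
(a,b)_23: α=-4, u≡7; β=-2, v≡12 (mod 23); (7|23)=-1, (12|23)=+1; sign (−1)^0·-1^-2·+1^-4 = +1.
(a,b)_∞: sgn(42)=+, sgn(110)=+, so +1.
(a,b)_31: α=2, u≡11; β=0, v≡27 (mod 31); (11|31)=-1, (27|31)=-1; sign (−1)^0·-1^0·-1^2 = +1.
(a,b)_11: α=4, u≡9; β=3, v≡6 (mod 11); (9|11)=+1, (6|11)=-1; sign (−1)^0·+1^3·-1^4 = +1.
(a,b)_3: α=13, u≡2; β=10, v≡2 (mod 3); (2|3)=-1, (2|3)=-1; sign (−1)^0·-1^10·-1^13 = -1.
(a,b)_13: α=-2, u≡10; β=-2, v≡11 (mod 13); (10|13)=+1, (11|13)=-1; sign (−1)^0·+1^-2·-1^-2 = +1.
(a,b)_7: α=3, u≡5; β=6, v≡5 (mod 7); (5|7)=-1, (5|7)=-1; sign (−1)^0·-1^6·-1^3 = -1.
(a,b)_5: α=8, u≡3; β=5, v≡3 (mod 5); (3|5)=-1, (3|5)=-1; sign (−1)^0·-1^5·-1^8 = -1.
Ram(42, 110) = {2, 3, 5, 7}; no ℚ_2-point on the conic.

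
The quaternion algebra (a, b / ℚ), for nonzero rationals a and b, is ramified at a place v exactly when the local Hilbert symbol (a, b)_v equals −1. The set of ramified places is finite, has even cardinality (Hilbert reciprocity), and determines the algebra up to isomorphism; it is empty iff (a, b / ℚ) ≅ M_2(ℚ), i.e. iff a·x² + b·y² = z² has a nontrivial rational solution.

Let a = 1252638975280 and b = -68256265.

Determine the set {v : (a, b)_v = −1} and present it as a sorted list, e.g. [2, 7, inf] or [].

(a, b) ≡ (1662595, -1392985) mod (ℚ^×)²; places V = {2, 5, 7, 11, 19, 31, 37, 43, ∞}.
(a,b)_5: α=1, u≡1; β=1, v≡2 (mod 5); (1|5)=+1, (2|5)=-1; sign (−1)^0·+1^1·-1^1 = -1.
(a,b)_2: α=4, β=0; u≡3, v≡7 (mod 8); ε(u)ε(v)=1·1, αω(v)=4·0, βω(u)=0·1; sum ≡ 1  ⇒  -1.
(a,b)_∞: sgn(1662595)=+, sgn(-1392985)=−, so +1.
(a,b)_37: α=1, u≡29; β=0, v≡3 (mod 37); (29|37)=-1, (3|37)=+1; sign (−1)^0·-1^0·+1^1 = +1.
(a,b)_7: α=2, u≡2; β=2, v≡1 (mod 7); (2|7)=+1, (1|7)=+1; sign (−1)^0·+1^2·+1^2 = +1.
(a,b)_43: α=1, u≡39; β=1, v≡33 (mod 43); (39|43)=-1, (33|43)=-1; sign (−1)^1·-1^1·-1^1 = -1.
(a,b)_19: α=1, u≡18; β=1, v≡9 (mod 19); (18|19)=-1, (9|19)=+1; sign (−1)^1·-1^1·+1^1 = +1.
(a,b)_31: α=2, u≡27; β=1, v≡22 (mod 31); (27|31)=-1, (22|31)=-1; sign (−1)^0·-1^1·-1^2 = -1.
(a,b)_11: α=1, u≡5; β=1, v≡7 (mod 11); (5|11)=+1, (7|11)=-1; sign (−1)^1·+1^1·-1^1 = +1.
|Ram(1662595, -1392985)| = 4, even; anisotropic at {2, 5, 31, 43}.

[2, 5, 31, 43]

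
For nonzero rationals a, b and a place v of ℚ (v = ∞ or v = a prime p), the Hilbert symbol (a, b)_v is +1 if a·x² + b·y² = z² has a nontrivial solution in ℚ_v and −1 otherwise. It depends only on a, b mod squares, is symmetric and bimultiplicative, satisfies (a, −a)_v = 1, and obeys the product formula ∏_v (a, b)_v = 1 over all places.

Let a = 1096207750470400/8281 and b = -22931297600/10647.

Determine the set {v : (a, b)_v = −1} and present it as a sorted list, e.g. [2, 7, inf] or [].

Mod squares: a ≡ 346579, b ≡ -203. Check v ∈ {∞, 2, 3, 5, 7, 13, 17, 19, 29, 37}.
v=∞: 346579 > 0 and -203 < 0  ⇒  (a,b)_∞ = +1.
v=2: v_2(a)=8, v_2(b)=6; units ≡ 3, 5 (mod 8); ε·ε+αω+βω = 1·0+8·1+6·1 ≡ 0  ⇒  (a,b)_2 = +1.
v=37: a=37^3·(≡24), b=37^2·(≡35) mod 37; (24|37)=-1, (35|37)=-1; (−1)^{3·2·18}·(-1)^2·(-1)^3 = -1.
v=7: a=7^-2·(≡1), b=7^-1·(≡3) mod 7; (1|7)=+1, (3|7)=-1; (−1)^{-2·-1·3}·(+1)^-1·(-1)^-2 = +1.
v=5: a=5^2·(≡1), b=5^2·(≡3) mod 5; (1|5)=+1, (3|5)=-1; (−1)^{2·2·2}·(+1)^2·(-1)^2 = +1.
v=29: a=29^1·(≡17), b=29^1·(≡4) mod 29; (17|29)=-1, (4|29)=+1; (−1)^{1·1·14}·(-1)^1·(+1)^1 = -1.
v=13: a=13^-2·(≡10), b=13^-2·(≡8) mod 13; (10|13)=+1, (8|13)=-1; (−1)^{-2·-2·6}·(+1)^-2·(-1)^-2 = +1.
v=19: a=19^3·(≡1), b=19^2·(≡16) mod 19; (1|19)=+1, (16|19)=+1; (−1)^{3·2·9}·(+1)^2·(+1)^3 = +1.
v=3: a=3^0·(≡1), b=3^-2·(≡1) mod 3; (1|3)=+1, (1|3)=+1; (−1)^{0·-2·1}·(+1)^-2·(+1)^0 = +1.
v=17: a=17^1·(≡15), b=17^0·(≡4) mod 17; (15|17)=+1, (4|17)=+1; (−1)^{1·0·8}·(+1)^0·(+1)^1 = +1.
(346579, -203 / ℚ) ramifies at {29, 37}: a division algebra.

[29, 37]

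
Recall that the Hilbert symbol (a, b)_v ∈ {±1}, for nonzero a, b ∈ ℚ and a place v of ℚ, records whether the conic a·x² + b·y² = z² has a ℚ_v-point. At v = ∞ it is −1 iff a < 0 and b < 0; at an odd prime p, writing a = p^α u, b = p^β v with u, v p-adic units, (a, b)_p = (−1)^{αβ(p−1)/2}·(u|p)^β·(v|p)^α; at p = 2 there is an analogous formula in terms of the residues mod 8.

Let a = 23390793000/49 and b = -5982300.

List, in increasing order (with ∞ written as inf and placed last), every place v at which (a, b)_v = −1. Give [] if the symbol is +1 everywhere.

[5, 17]

Mod squares: a ≡ 170, b ≡ -23. Check v ∈ {∞, 2, 3, 5, 7, 17, 23}.
v=23: a=23^2·(≡2), b=23^1·(≡7) mod 23; (2|23)=+1, (7|23)=-1; (−1)^{2·1·11}·(+1)^1·(-1)^2 = +1.
v=2: v_2(a)=3, v_2(b)=2; units ≡ 5, 1 (mod 8); ε·ε+αω+βω = 0·0+3·0+2·1 ≡ 0  ⇒  (a,b)_2 = +1.
v=5: a=5^3·(≡1), b=5^2·(≡3) mod 5; (1|5)=+1, (3|5)=-1; (−1)^{3·2·2}·(+1)^2·(-1)^3 = -1.
v=17: a=17^3·(≡10), b=17^2·(≡6) mod 17; (10|17)=-1, (6|17)=-1; (−1)^{3·2·8}·(-1)^2·(-1)^3 = -1.
v=7: a=7^-2·(≡1), b=7^0·(≡5) mod 7; (1|7)=+1, (5|7)=-1; (−1)^{-2·0·3}·(+1)^0·(-1)^-2 = +1.
v=3: a=3^2·(≡2), b=3^2·(≡1) mod 3; (2|3)=-1, (1|3)=+1; (−1)^{2·2·1}·(-1)^2·(+1)^2 = +1.
v=∞: 170 > 0 and -23 < 0  ⇒  (a,b)_∞ = +1.
(170, -23 / ℚ) ramifies at {5, 17}: a division algebra.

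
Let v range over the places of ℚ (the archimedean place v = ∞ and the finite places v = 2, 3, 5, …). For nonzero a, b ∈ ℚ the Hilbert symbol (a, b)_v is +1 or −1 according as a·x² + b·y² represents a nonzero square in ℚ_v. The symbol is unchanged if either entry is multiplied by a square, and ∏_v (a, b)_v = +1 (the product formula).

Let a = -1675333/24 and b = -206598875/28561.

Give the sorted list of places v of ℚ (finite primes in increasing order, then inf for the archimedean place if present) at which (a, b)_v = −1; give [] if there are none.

(a, b) ≡ (-34782, -28595) mod (ℚ^×)²; places V = {2, 3, 5, 7, 11, 13, 17, 19, 31, 43, ∞}.
(a,b)_43: α=0, u≡39; β=1, v≡36 (mod 43); (39|43)=-1, (36|43)=+1; sign (−1)^0·-1^1·+1^0 = -1.
(a,b)_11: α=1, u≡7; β=0, v≡9 (mod 11); (7|11)=-1, (9|11)=+1; sign (−1)^0·-1^0·+1^1 = +1.
(a,b)_31: α=1, u≡28; β=0, v≡16 (mod 31); (28|31)=+1, (16|31)=+1; sign (−1)^0·+1^0·+1^1 = +1.
(a,b)_5: α=0, u≡3; β=3, v≡4 (mod 5); (3|5)=-1, (4|5)=+1; sign (−1)^0·-1^3·+1^0 = -1.
(a,b)_19: α=0, u≡6; β=1, v≡14 (mod 19); (6|19)=+1, (14|19)=-1; sign (−1)^0·+1^1·-1^0 = +1.
(a,b)_7: α=0, u≡4; β=1, v≡3 (mod 7); (4|7)=+1, (3|7)=-1; sign (−1)^0·+1^1·-1^0 = +1.
(a,b)_13: α=0, u≡5; β=-4, v≡11 (mod 13); (5|13)=-1, (11|13)=-1; sign (−1)^0·-1^-4·-1^0 = +1.
(a,b)_2: α=-3, β=0; u≡1, v≡5 (mod 8); ε(u)ε(v)=0·0, αω(v)=-3·1, βω(u)=0·0; sum ≡ 1  ⇒  -1.
(a,b)_∞: sgn(-34782)=−, sgn(-28595)=−, so -1.
(a,b)_17: α=3, u≡12; β=2, v≡9 (mod 17); (12|17)=-1, (9|17)=+1; sign (−1)^0·-1^2·+1^3 = +1.
(a,b)_3: α=-1, u≡1; β=0, v≡1 (mod 3); (1|3)=+1, (1|3)=+1; sign (−1)^0·+1^0·+1^-1 = +1.
|Ram(-34782, -28595)| = 4, even; anisotropic at {2, 5, 43, ∞}.

[2, 5, 43, inf]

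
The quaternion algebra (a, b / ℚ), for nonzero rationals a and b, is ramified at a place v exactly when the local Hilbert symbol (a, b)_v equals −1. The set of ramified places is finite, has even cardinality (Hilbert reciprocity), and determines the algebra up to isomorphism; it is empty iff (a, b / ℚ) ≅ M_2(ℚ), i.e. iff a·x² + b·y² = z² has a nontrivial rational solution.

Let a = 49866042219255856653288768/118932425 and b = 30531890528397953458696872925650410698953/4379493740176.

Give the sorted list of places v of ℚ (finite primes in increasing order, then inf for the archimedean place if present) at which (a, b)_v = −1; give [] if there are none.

[7, 13, 29, 37]

(a, b) ≡ (4386221, 80862353) mod (ℚ^×)²; places V = {2, 3, 5, 7, 11, 13, 17, 19, 23, 29, 31, 37, 41, 43, ∞}.
(a,b)_23: α=-4, u≡18; β=-6, v≡17 (mod 23); (18|23)=+1, (17|23)=-1; sign (−1)^0·+1^-6·-1^-4 = +1.
(a,b)_∞: sgn(4386221)=+, sgn(80862353)=+, so +1.
(a,b)_3: α=6, u≡2; β=14, v≡2 (mod 3); (2|3)=-1, (2|3)=-1; sign (−1)^0·-1^14·-1^6 = +1.
(a,b)_17: α=-1, u≡9; β=1, v≡9 (mod 17); (9|17)=+1, (9|17)=+1; sign (−1)^0·+1^1·+1^-1 = +1.
(a,b)_37: α=2, u≡24; β=5, v≡26 (mod 37); (24|37)=-1, (26|37)=+1; sign (−1)^0·-1^5·+1^2 = -1.
(a,b)_11: α=2, u≡5; β=3, v≡8 (mod 11); (5|11)=+1, (8|11)=-1; sign (−1)^0·+1^3·-1^2 = +1.
(a,b)_5: α=-2, u≡4; β=0, v≡3 (mod 5); (4|5)=+1, (3|5)=-1; sign (−1)^0·+1^0·-1^-2 = +1.
(a,b)_31: α=1, u≡8; β=1, v≡26 (mod 31); (8|31)=+1, (26|31)=-1; sign (−1)^1·+1^1·-1^1 = +1.
(a,b)_19: α=2, u≡2; β=2, v≡16 (mod 19); (2|19)=-1, (16|19)=+1; sign (−1)^0·-1^2·+1^2 = +1.
(a,b)_43: α=0, u≡11; β=-2, v≡25 (mod 43); (11|43)=+1, (25|43)=+1; sign (−1)^0·+1^-2·+1^0 = +1.
(a,b)_29: α=3, u≡10; β=3, v≡7 (mod 29); (10|29)=-1, (7|29)=+1; sign (−1)^0·-1^3·+1^3 = -1.
(a,b)_7: α=3, u≡3; β=4, v≡3 (mod 7); (3|7)=-1, (3|7)=-1; sign (−1)^0·-1^4·-1^3 = -1.
(a,b)_13: α=0, u≡6; β=3, v≡6 (mod 13); (6|13)=-1, (6|13)=-1; sign (−1)^0·-1^3·-1^0 = -1.
(a,b)_2: α=6, β=-4; u≡5, v≡1 (mod 8); ε(u)ε(v)=0·0, αω(v)=6·0, βω(u)=-4·1; sum ≡ 0  ⇒  +1.
(a,b)_41: α=3, u≡7; β=4, v≡23 (mod 41); (7|41)=-1, (23|41)=+1; sign (−1)^0·-1^4·+1^3 = +1.
Ram(4386221, 80862353) = {7, 13, 29, 37}; no ℚ_7-point on the conic.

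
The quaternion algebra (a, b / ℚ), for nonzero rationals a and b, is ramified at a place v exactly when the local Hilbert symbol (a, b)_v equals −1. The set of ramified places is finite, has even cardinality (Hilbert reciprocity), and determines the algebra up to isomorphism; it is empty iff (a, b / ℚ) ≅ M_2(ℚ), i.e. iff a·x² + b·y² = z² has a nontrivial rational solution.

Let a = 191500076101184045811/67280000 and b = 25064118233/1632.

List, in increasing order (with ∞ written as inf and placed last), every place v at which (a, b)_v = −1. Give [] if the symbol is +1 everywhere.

(a, b) ≡ (22, 72726) mod (ℚ^×)²; places V = {2, 3, 5, 7, 11, 17, 23, 29, 31, 47, ∞}.
(a,b)_31: α=2, u≡6; β=1, v≡24 (mod 31); (6|31)=-1, (24|31)=-1; sign (−1)^0·-1^1·-1^2 = -1.
(a,b)_∞: sgn(22)=+, sgn(72726)=+, so +1.
(a,b)_11: α=5, u≡6; β=4, v≡4 (mod 11); (6|11)=-1, (4|11)=+1; sign (−1)^0·-1^4·+1^5 = +1.
(a,b)_17: α=0, u≡6; β=-1, v≡14 (mod 17); (6|17)=-1, (14|17)=-1; sign (−1)^0·-1^-1·-1^0 = -1.
(a,b)_47: α=2, u≡20; β=0, v≡6 (mod 47); (20|47)=-1, (6|47)=+1; sign (−1)^0·-1^0·+1^2 = +1.
(a,b)_3: α=2, u≡1; β=-1, v≡2 (mod 3); (1|3)=+1, (2|3)=-1; sign (−1)^0·+1^-1·-1^2 = +1.
(a,b)_2: α=-7, β=-5; u≡3, v≡3 (mod 8); ε(u)ε(v)=1·1, αω(v)=-7·1, βω(u)=-5·1; sum ≡ 1  ⇒  -1.
(a,b)_7: α=6, u≡4; β=4, v≡3 (mod 7); (4|7)=+1, (3|7)=-1; sign (−1)^0·+1^4·-1^6 = +1.
(a,b)_23: α=2, u≡15; β=1, v≡7 (mod 23); (15|23)=-1, (7|23)=-1; sign (−1)^0·-1^1·-1^2 = -1.
(a,b)_5: α=-4, u≡2; β=0, v≡4 (mod 5); (2|5)=-1, (4|5)=+1; sign (−1)^0·-1^0·+1^-4 = +1.
(a,b)_29: α=-2, u≡24; β=0, v≡22 (mod 29); (24|29)=+1, (22|29)=+1; sign (−1)^0·+1^0·+1^-2 = +1.
Ram(22, 72726) = {2, 17, 23, 31}; no ℚ_2-point on the conic.

[2, 17, 23, 31]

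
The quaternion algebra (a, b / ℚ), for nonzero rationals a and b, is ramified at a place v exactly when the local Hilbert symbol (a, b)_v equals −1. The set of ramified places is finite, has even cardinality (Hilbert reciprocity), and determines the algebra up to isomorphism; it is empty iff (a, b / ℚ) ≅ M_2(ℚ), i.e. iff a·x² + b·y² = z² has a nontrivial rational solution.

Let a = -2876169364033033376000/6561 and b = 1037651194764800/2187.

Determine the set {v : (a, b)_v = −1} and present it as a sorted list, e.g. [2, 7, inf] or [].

Mod squares: a ≡ -1265, b ≡ 2346. Check v ∈ {∞, 2, 3, 5, 7, 11, 17, 23}.
v=5: a=5^3·(≡2), b=5^2·(≡1) mod 5; (2|5)=-1, (1|5)=+1; (−1)^{3·2·2}·(-1)^2·(+1)^3 = +1.
v=2: v_2(a)=8, v_2(b)=9; units ≡ 7, 5 (mod 8); ε·ε+αω+βω = 1·0+8·1+9·0 ≡ 0  ⇒  (a,b)_2 = +1.
v=3: a=3^-8·(≡1), b=3^-7·(≡2) mod 3; (1|3)=+1, (2|3)=-1; (−1)^{-8·-7·1}·(+1)^-7·(-1)^-8 = +1.
v=11: a=11^7·(≡10), b=11^4·(≡4) mod 11; (10|11)=-1, (4|11)=+1; (−1)^{7·4·5}·(-1)^4·(+1)^7 = +1.
v=7: a=7^4·(≡1), b=7^2·(≡1) mod 7; (1|7)=+1, (1|7)=+1; (−1)^{4·2·3}·(+1)^2·(+1)^4 = +1.
v=∞: -1265 < 0 and 2346 > 0  ⇒  (a,b)_∞ = +1.
v=17: a=17^4·(≡7), b=17^3·(≡9) mod 17; (7|17)=-1, (9|17)=+1; (−1)^{4·3·8}·(-1)^3·(+1)^4 = -1.
v=23: a=23^1·(≡10), b=23^1·(≡10) mod 23; (10|23)=-1, (10|23)=-1; (−1)^{1·1·11}·(-1)^1·(-1)^1 = -1.
|Ram(-1265, 2346)| = 2, even; anisotropic at {17, 23}.

[17, 23]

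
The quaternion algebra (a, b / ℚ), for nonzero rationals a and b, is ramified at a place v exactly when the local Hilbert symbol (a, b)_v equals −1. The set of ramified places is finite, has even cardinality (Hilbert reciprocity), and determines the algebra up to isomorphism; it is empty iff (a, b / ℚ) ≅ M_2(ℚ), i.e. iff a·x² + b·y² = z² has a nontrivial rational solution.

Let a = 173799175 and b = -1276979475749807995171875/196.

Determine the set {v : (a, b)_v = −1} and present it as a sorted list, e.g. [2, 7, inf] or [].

(a, b) ≡ (6951967, -187891) mod (ℚ^×)²; places V = {2, 3, 5, 7, 11, 19, 29, 31, 37, ∞}.
(a,b)_19: α=1, u≡3; β=3, v≡12 (mod 19); (3|19)=-1, (12|19)=-1; sign (−1)^1·-1^3·-1^1 = -1.
(a,b)_3: α=0, u≡1; β=2, v≡2 (mod 3); (1|3)=+1, (2|3)=-1; sign (−1)^0·+1^2·-1^0 = +1.
(a,b)_31: α=1, u≡13; β=3, v≡13 (mod 31); (13|31)=-1, (13|31)=-1; sign (−1)^1·-1^3·-1^1 = -1.
(a,b)_5: α=2, u≡2; β=6, v≡4 (mod 5); (2|5)=-1, (4|5)=+1; sign (−1)^0·-1^6·+1^2 = +1.
(a,b)_29: α=1, u≡22; β=3, v≡21 (mod 29); (22|29)=+1, (21|29)=-1; sign (−1)^0·+1^3·-1^1 = -1.
(a,b)_2: α=0, β=-2; u≡7, v≡5 (mod 8); ε(u)ε(v)=1·0, αω(v)=0·1, βω(u)=-2·0; sum ≡ 0  ⇒  +1.
(a,b)_11: α=1, u≡9; β=3, v≡2 (mod 11); (9|11)=+1, (2|11)=-1; sign (−1)^1·+1^3·-1^1 = +1.
(a,b)_7: α=0, u≡4; β=-2, v≡5 (mod 7); (4|7)=+1, (5|7)=-1; sign (−1)^0·+1^-2·-1^0 = +1.
(a,b)_∞: sgn(6951967)=+, sgn(-187891)=−, so +1.
(a,b)_37: α=1, u≡14; β=2, v≡22 (mod 37); (14|37)=-1, (22|37)=-1; sign (−1)^0·-1^2·-1^1 = -1.
Ram(6951967, -187891) = {19, 29, 31, 37}; no ℚ_19-point on the conic.

[19, 29, 31, 37]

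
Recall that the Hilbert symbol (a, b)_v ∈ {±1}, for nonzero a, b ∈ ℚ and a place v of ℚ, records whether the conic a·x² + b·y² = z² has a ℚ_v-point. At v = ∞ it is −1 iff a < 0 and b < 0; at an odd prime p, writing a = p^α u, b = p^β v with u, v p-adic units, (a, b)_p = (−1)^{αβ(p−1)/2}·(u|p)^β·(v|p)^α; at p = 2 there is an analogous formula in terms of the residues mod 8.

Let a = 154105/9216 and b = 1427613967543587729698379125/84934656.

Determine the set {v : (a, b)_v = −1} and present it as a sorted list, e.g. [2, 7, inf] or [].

[5, 11]

(a, b) ≡ (3145, 11165) mod (ℚ^×)²; places V = {2, 3, 5, 7, 11, 17, 29, 31, 37, ∞}.
(a,b)_31: α=0, u≡28; β=2, v≡16 (mod 31); (28|31)=+1, (16|31)=+1; sign (−1)^0·+1^2·+1^0 = +1.
(a,b)_5: α=1, u≡1; β=3, v≡3 (mod 5); (1|5)=+1, (3|5)=-1; sign (−1)^0·+1^3·-1^1 = -1.
(a,b)_3: α=-2, u≡1; β=-4, v≡2 (mod 3); (1|3)=+1, (2|3)=-1; sign (−1)^0·+1^-4·-1^-2 = +1.
(a,b)_2: α=-10, β=-20; u≡1, v≡5 (mod 8); ε(u)ε(v)=0·0, αω(v)=-10·1, βω(u)=-20·0; sum ≡ 0  ⇒  +1.
(a,b)_7: α=2, u≡4; β=7, v≡6 (mod 7); (4|7)=+1, (6|7)=-1; sign (−1)^0·+1^7·-1^2 = +1.
(a,b)_29: α=0, u≡5; β=1, v≡10 (mod 29); (5|29)=+1, (10|29)=-1; sign (−1)^0·+1^1·-1^0 = +1.
(a,b)_17: α=1, u≡2; β=6, v≡8 (mod 17); (2|17)=+1, (8|17)=+1; sign (−1)^0·+1^6·+1^1 = +1.
(a,b)_37: α=1, u≡7; β=4, v≡12 (mod 37); (7|37)=+1, (12|37)=+1; sign (−1)^0·+1^4·+1^1 = +1.
(a,b)_∞: sgn(3145)=+, sgn(11165)=+, so +1.
(a,b)_11: α=0, u≡8; β=1, v≡1 (mod 11); (8|11)=-1, (1|11)=+1; sign (−1)^0·-1^1·+1^0 = -1.
(3145, 11165 / ℚ) ramifies at {5, 11}: a division algebra.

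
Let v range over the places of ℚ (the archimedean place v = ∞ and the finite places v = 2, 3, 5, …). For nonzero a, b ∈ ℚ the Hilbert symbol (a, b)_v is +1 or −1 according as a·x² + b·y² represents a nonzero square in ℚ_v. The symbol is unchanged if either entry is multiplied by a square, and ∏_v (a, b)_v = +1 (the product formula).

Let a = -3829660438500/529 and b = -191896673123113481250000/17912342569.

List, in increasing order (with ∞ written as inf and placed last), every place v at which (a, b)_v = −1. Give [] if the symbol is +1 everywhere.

Mod squares: a ≡ -65, b ≡ -6293. Check v ∈ {∞, 2, 3, 5, 7, 11, 13, 23, 29, 31}.
v=31: a=31^2·(≡10), b=31^3·(≡14) mod 31; (10|31)=+1, (14|31)=+1; (−1)^{2·3·15}·(+1)^3·(+1)^2 = +1.
v=11: a=11^0·(≡5), b=11^-2·(≡2) mod 11; (5|11)=+1, (2|11)=-1; (−1)^{0·-2·5}·(+1)^-2·(-1)^0 = +1.
v=23: a=23^-2·(≡1), b=23^-6·(≡12) mod 23; (1|23)=+1, (12|23)=+1; (−1)^{-2·-6·11}·(+1)^-6·(+1)^-2 = +1.
v=5: a=5^3·(≡3), b=5^8·(≡2) mod 5; (3|5)=-1, (2|5)=-1; (−1)^{3·8·2}·(-1)^8·(-1)^3 = -1.
v=∞: -65 < 0 and -6293 < 0  ⇒  (a,b)_∞ = -1.
v=29: a=29^2·(≡24), b=29^3·(≡21) mod 29; (24|29)=+1, (21|29)=-1; (−1)^{2·3·14}·(+1)^3·(-1)^2 = +1.
v=7: a=7^0·(≡5), b=7^3·(≡4) mod 7; (5|7)=-1, (4|7)=+1; (−1)^{0·3·3}·(-1)^3·(+1)^0 = -1.
v=13: a=13^1·(≡6), b=13^2·(≡9) mod 13; (6|13)=-1, (9|13)=+1; (−1)^{1·2·6}·(-1)^2·(+1)^1 = +1.
v=3: a=3^6·(≡1), b=3^6·(≡1) mod 3; (1|3)=+1, (1|3)=+1; (−1)^{6·6·1}·(+1)^6·(+1)^6 = +1.
v=2: v_2(a)=2, v_2(b)=4; units ≡ 7, 3 (mod 8); ε·ε+αω+βω = 1·1+2·1+4·0 ≡ 1  ⇒  (a,b)_2 = -1.
Ram(-65, -6293) = {2, 5, 7, ∞}; no ℚ_2-point on the conic.

[2, 5, 7, inf]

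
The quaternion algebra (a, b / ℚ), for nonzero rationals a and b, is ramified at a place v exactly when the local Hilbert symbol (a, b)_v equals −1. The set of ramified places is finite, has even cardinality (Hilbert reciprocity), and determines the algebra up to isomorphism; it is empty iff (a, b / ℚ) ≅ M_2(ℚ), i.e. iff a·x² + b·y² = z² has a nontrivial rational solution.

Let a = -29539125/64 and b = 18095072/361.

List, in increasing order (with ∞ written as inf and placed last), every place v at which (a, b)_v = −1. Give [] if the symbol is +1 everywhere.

(a, b) ≡ (-1085, 1130942) mod (ℚ^×)²; places V = {2, 3, 5, 7, 11, 17, 19, 29, 31, 37, ∞}.
(a,b)_11: α=2, u≡1; β=0, v≡8 (mod 11); (1|11)=+1, (8|11)=-1; sign (−1)^0·+1^0·-1^2 = +1.
(a,b)_3: α=2, u≡1; β=0, v≡2 (mod 3); (1|3)=+1, (2|3)=-1; sign (−1)^0·+1^0·-1^2 = +1.
(a,b)_2: α=-6, β=5; u≡3, v≡7 (mod 8); ε(u)ε(v)=1·1, αω(v)=-6·0, βω(u)=5·1; sum ≡ 0  ⇒  +1.
(a,b)_29: α=0, u≡12; β=1, v≡7 (mod 29); (12|29)=-1, (7|29)=+1; sign (−1)^0·-1^1·+1^0 = -1.
(a,b)_5: α=3, u≡3; β=0, v≡2 (mod 5); (3|5)=-1, (2|5)=-1; sign (−1)^0·-1^0·-1^3 = -1.
(a,b)_17: α=0, u≡11; β=1, v≡3 (mod 17); (11|17)=-1, (3|17)=-1; sign (−1)^0·-1^1·-1^0 = -1.
(a,b)_∞: sgn(-1085)=−, sgn(1130942)=+, so +1.
(a,b)_37: α=0, u≡36; β=1, v≡34 (mod 37); (36|37)=+1, (34|37)=+1; sign (−1)^0·+1^1·+1^0 = +1.
(a,b)_19: α=0, u≡6; β=-2, v≡4 (mod 19); (6|19)=+1, (4|19)=+1; sign (−1)^0·+1^-2·+1^0 = +1.
(a,b)_31: α=1, u≡17; β=1, v≡27 (mod 31); (17|31)=-1, (27|31)=-1; sign (−1)^1·-1^1·-1^1 = -1.
(a,b)_7: α=1, u≡5; β=0, v≡4 (mod 7); (5|7)=-1, (4|7)=+1; sign (−1)^0·-1^0·+1^1 = +1.
Ram(-1085, 1130942) = {5, 17, 29, 31}; no ℚ_5-point on the conic.

[5, 17, 29, 31]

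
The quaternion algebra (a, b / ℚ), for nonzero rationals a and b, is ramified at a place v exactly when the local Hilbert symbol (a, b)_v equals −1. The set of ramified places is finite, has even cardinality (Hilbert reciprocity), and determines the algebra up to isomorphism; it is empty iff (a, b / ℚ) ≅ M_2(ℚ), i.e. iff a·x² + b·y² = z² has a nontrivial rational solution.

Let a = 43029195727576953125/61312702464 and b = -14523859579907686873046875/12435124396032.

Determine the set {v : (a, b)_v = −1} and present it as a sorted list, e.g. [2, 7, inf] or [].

[2, 5, 7, 17]

Mod squares: a ≡ 462, b ≡ -1190. Check v ∈ {∞, 2, 3, 5, 7, 11, 13, 17, 19, 23, 37}.
v=13: a=13^-2·(≡8), b=13^-2·(≡5) mod 13; (8|13)=-1, (5|13)=-1; (−1)^{-2·-2·6}·(-1)^-2·(-1)^-2 = +1.
v=23: a=23^4·(≡2), b=23^4·(≡6) mod 23; (2|23)=+1, (6|23)=+1; (−1)^{4·4·11}·(+1)^4·(+1)^4 = +1.
v=3: a=3^-11·(≡1), b=3^-8·(≡1) mod 3; (1|3)=+1, (1|3)=+1; (−1)^{-11·-8·1}·(+1)^-8·(+1)^-11 = +1.
v=17: a=17^2·(≡7), b=17^3·(≡1) mod 17; (7|17)=-1, (1|17)=+1; (−1)^{2·3·8}·(-1)^3·(+1)^2 = -1.
v=2: v_2(a)=-11, v_2(b)=-13; units ≡ 7, 5 (mod 8); ε·ε+αω+βω = 1·0+-11·1+-13·0 ≡ 1  ⇒  (a,b)_2 = -1.
v=37: a=37^0·(≡6), b=37^-2·(≡19) mod 37; (6|37)=-1, (19|37)=-1; (−1)^{0·-2·18}·(-1)^-2·(-1)^0 = +1.
v=∞: 462 > 0 and -1190 < 0  ⇒  (a,b)_∞ = +1.
v=7: a=7^3·(≡3), b=7^3·(≡3) mod 7; (3|7)=-1, (3|7)=-1; (−1)^{3·3·3}·(-1)^3·(-1)^3 = -1.
v=19: a=19^2·(≡16), b=19^4·(≡5) mod 19; (16|19)=+1, (5|19)=+1; (−1)^{2·4·9}·(+1)^4·(+1)^2 = +1.
v=11: a=11^1·(≡9), b=11^2·(≡3) mod 11; (9|11)=+1, (3|11)=+1; (−1)^{1·2·5}·(+1)^2·(+1)^1 = +1.
v=5: a=5^8·(≡3), b=5^9·(≡3) mod 5; (3|5)=-1, (3|5)=-1; (−1)^{8·9·2}·(-1)^9·(-1)^8 = -1.
(462, -1190 / ℚ) ramifies at {2, 5, 7, 17}: a division algebra.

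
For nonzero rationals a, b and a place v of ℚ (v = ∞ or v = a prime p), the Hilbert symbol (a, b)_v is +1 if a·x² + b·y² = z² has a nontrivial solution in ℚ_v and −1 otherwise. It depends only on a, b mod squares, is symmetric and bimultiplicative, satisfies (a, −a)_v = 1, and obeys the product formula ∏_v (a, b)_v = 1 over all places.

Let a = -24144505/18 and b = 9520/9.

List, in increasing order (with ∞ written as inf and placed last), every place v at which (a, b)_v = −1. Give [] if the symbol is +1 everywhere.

(a, b) ≡ (-3410, 595) mod (ℚ^×)²; places V = {2, 3, 5, 7, 11, 17, 31, ∞}.
(a,b)_5: α=1, u≡3; β=1, v≡1 (mod 5); (3|5)=-1, (1|5)=+1; sign (−1)^0·-1^1·+1^1 = -1.
(a,b)_11: α=1, u≡1; β=0, v≡3 (mod 11); (1|11)=+1, (3|11)=+1; sign (−1)^0·+1^0·+1^1 = +1.
(a,b)_2: α=-1, β=4; u≡7, v≡3 (mod 8); ε(u)ε(v)=1·1, αω(v)=-1·1, βω(u)=4·0; sum ≡ 0  ⇒  +1.
(a,b)_17: α=2, u≡10; β=1, v≡15 (mod 17); (10|17)=-1, (15|17)=+1; sign (−1)^0·-1^1·+1^2 = -1.
(a,b)_3: α=-2, u≡1; β=-2, v≡1 (mod 3); (1|3)=+1, (1|3)=+1; sign (−1)^0·+1^-2·+1^-2 = +1.
(a,b)_7: α=2, u≡5; β=1, v≡1 (mod 7); (5|7)=-1, (1|7)=+1; sign (−1)^0·-1^1·+1^2 = -1.
(a,b)_∞: sgn(-3410)=−, sgn(595)=+, so +1.
(a,b)_31: α=1, u≡8; β=0, v≡21 (mod 31); (8|31)=+1, (21|31)=-1; sign (−1)^0·+1^0·-1^1 = -1.
(-3410, 595 / ℚ) ramifies at {5, 7, 17, 31}: a division algebra.

[5, 7, 17, 31]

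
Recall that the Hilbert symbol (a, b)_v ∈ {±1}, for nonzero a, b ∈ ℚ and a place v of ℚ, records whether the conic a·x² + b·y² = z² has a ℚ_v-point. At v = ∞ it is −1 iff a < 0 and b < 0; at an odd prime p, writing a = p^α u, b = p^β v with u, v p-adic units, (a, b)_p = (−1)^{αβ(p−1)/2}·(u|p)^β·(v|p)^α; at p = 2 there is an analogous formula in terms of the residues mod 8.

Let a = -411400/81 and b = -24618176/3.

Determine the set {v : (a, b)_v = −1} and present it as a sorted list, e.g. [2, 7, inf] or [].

[2, 3, 11, inf]

(a, b) ≡ (-34, -33) mod (ℚ^×)²; places V = {2, 3, 5, 11, 17, ∞}.
(a,b)_3: α=-4, u≡2; β=-1, v≡1 (mod 3); (2|3)=-1, (1|3)=+1; sign (−1)^0·-1^-1·+1^-4 = -1.
(a,b)_2: α=3, β=6; u≡7, v≡7 (mod 8); ε(u)ε(v)=1·1, αω(v)=3·0, βω(u)=6·0; sum ≡ 1  ⇒  -1.
(a,b)_17: α=1, u≡15; β=2, v≡1 (mod 17); (15|17)=+1, (1|17)=+1; sign (−1)^0·+1^2·+1^1 = +1.
(a,b)_∞: sgn(-34)=−, sgn(-33)=−, so -1.
(a,b)_5: α=2, u≡4; β=0, v≡3 (mod 5); (4|5)=+1, (3|5)=-1; sign (−1)^0·+1^0·-1^2 = +1.
(a,b)_11: α=2, u≡8; β=3, v≡2 (mod 11); (8|11)=-1, (2|11)=-1; sign (−1)^0·-1^3·-1^2 = -1.
(-34, -33 / ℚ) ramifies at {2, 3, 11, ∞}: a division algebra.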